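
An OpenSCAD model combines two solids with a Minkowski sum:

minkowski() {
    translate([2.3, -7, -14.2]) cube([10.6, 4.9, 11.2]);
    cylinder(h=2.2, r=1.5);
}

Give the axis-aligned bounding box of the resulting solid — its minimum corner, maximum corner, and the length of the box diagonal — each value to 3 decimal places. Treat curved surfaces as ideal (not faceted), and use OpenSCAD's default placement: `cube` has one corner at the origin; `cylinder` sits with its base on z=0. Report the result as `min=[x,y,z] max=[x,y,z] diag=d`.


A = translate([2.3, -7, -14.2]) cube([10.6, 4.9, 11.2]) → bbox [2.3,-7,-14.2] .. [12.9,-2.1,-3]
B = cylinder(h=2.2, r=1.5) → bbox [-1.5,-1.5,0] .. [1.5,1.5,2.2]
lo = A.lo+B.lo = [2.3-1.5, -7-1.5, -14.2+0] = [0.800,-8.500,-14.200]
hi = A.hi+B.hi = [12.9+1.5, -2.1+1.5, -3+2.2] = [14.400,-0.600,-0.800]
diag = √(13.6²+7.9²+13.4²) = √426.93 = 20.662

min=[0.800,-8.500,-14.200] max=[14.400,-0.600,-0.800] diag=20.662


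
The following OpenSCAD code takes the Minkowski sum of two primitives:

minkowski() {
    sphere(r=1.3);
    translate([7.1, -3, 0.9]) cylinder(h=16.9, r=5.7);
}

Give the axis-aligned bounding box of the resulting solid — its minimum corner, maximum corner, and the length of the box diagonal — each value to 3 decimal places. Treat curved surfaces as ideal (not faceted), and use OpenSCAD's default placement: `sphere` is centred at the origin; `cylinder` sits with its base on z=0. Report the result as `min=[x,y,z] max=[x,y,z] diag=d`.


min=[0.100,-10.000,-0.400] max=[14.100,4.000,19.100] diag=27.789

A = translate([7.1, -3, 0.9]) cylinder(h=16.9, r=5.7) → bbox [1.4,-8.7,0.9] .. [12.8,2.7,17.8]
B = sphere(r=1.3) → bbox [-1.3,-1.3,-1.3] .. [1.3,1.3,1.3]
lo = A.lo+B.lo = [1.4-1.3, -8.7-1.3, 0.9-1.3] = [0.100,-10.000,-0.400]
hi = A.hi+B.hi = [12.8+1.3, 2.7+1.3, 17.8+1.3] = [14.100,4.000,19.100]
diag = √(14²+14²+19.5²) = √772.25 = 27.789


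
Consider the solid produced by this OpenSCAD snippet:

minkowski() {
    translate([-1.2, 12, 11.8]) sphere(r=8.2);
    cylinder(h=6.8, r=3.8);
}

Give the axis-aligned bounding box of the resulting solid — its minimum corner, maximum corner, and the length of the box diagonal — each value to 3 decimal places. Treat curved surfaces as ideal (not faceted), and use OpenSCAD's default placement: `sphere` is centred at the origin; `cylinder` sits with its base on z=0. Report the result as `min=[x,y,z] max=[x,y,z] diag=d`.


min=[-13.200,0.000,3.600] max=[10.800,24.000,26.800] diag=41.113

A = translate([-1.2, 12, 11.8]) sphere(r=8.2) → bbox [-9.4,3.8,3.6] .. [7,20.2,20]
B = cylinder(h=6.8, r=3.8) → bbox [-3.8,-3.8,0] .. [3.8,3.8,6.8]
lo = A.lo+B.lo = [-9.4-3.8, 3.8-3.8, 3.6+0] = [-13.200,0.000,3.600]
hi = A.hi+B.hi = [7+3.8, 20.2+3.8, 20+6.8] = [10.800,24.000,26.800]
diag = √(24²+24²+23.2²) = √1690.24 = 41.113


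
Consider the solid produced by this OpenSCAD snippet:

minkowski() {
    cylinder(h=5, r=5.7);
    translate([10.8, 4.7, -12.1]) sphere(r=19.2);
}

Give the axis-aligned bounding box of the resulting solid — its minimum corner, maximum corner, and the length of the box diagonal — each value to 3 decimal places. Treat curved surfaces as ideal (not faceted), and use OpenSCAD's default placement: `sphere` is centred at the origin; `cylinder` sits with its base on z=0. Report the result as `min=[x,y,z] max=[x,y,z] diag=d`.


A = translate([10.8, 4.7, -12.1]) sphere(r=19.2) → bbox [-8.4,-14.5,-31.3] .. [30,23.9,7.1]
B = cylinder(h=5, r=5.7) → bbox [-5.7,-5.7,0] .. [5.7,5.7,5]
lo = A.lo+B.lo = [-8.4-5.7, -14.5-5.7, -31.3+0] = [-14.100,-20.200,-31.300]
hi = A.hi+B.hi = [30+5.7, 23.9+5.7, 7.1+5] = [35.700,29.600,12.100]
diag = √(49.8²+49.8²+43.4²) = √6843.64 = 82.726

min=[-14.100,-20.200,-31.300] max=[35.700,29.600,12.100] diag=82.726


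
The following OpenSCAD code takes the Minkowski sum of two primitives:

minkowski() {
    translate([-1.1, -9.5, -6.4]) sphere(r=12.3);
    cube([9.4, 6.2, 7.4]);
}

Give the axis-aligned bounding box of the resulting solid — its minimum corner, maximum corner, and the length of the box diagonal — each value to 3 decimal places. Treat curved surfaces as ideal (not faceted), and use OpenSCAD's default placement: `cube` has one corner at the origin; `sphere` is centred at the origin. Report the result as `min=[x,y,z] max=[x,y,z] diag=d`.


A = translate([-1.1, -9.5, -6.4]) sphere(r=12.3) → bbox [-13.4,-21.8,-18.7] .. [11.2,2.8,5.9]
B = cube([9.4, 6.2, 7.4]) → bbox [0,0,0] .. [9.4,6.2,7.4]
lo = A.lo+B.lo = [-13.4+0, -21.8+0, -18.7+0] = [-13.400,-21.800,-18.700]
hi = A.hi+B.hi = [11.2+9.4, 2.8+6.2, 5.9+7.4] = [20.600,9.000,13.300]
diag = √(34²+30.8²+32²) = √3128.64 = 55.934

min=[-13.400,-21.800,-18.700] max=[20.600,9.000,13.300] diag=55.934


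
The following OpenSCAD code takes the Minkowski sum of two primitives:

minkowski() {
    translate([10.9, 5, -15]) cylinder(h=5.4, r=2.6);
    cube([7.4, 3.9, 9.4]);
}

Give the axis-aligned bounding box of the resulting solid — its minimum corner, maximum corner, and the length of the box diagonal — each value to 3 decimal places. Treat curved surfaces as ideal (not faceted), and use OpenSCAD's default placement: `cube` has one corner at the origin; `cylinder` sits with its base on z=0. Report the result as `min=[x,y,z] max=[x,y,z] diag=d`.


min=[8.300,2.400,-15.000] max=[20.900,11.500,-0.200] diag=21.462

A = translate([10.9, 5, -15]) cylinder(h=5.4, r=2.6) → bbox [8.3,2.4,-15] .. [13.5,7.6,-9.6]
B = cube([7.4, 3.9, 9.4]) → bbox [0,0,0] .. [7.4,3.9,9.4]
lo = A.lo+B.lo = [8.3+0, 2.4+0, -15+0] = [8.300,2.400,-15.000]
hi = A.hi+B.hi = [13.5+7.4, 7.6+3.9, -9.6+9.4] = [20.900,11.500,-0.200]
diag = √(12.6²+9.1²+14.8²) = √460.61 = 21.462


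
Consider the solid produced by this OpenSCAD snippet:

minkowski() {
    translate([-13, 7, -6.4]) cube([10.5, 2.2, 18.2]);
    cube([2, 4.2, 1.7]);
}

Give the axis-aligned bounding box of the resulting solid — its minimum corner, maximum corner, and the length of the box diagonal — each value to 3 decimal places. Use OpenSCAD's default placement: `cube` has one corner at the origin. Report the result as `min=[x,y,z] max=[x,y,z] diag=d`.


A = translate([-13, 7, -6.4]) cube([10.5, 2.2, 18.2]) → bbox [-13,7,-6.4] .. [-2.5,9.2,11.8]
B = cube([2, 4.2, 1.7]) → bbox [0,0,0] .. [2,4.2,1.7]
lo = A.lo+B.lo = [-13+0, 7+0, -6.4+0] = [-13.000,7.000,-6.400]
hi = A.hi+B.hi = [-2.5+2, 9.2+4.2, 11.8+1.7] = [-0.500,13.400,13.500]
diag = √(12.5²+6.4²+19.9²) = √593.22 = 24.356

min=[-13.000,7.000,-6.400] max=[-0.500,13.400,13.500] diag=24.356


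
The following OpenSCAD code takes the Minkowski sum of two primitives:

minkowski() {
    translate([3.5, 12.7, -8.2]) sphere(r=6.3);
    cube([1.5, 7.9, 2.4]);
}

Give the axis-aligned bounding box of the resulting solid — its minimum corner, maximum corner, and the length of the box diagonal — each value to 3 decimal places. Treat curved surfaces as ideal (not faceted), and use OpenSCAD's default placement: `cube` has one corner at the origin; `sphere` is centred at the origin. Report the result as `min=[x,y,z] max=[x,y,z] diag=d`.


A = translate([3.5, 12.7, -8.2]) sphere(r=6.3) → bbox [-2.8,6.4,-14.5] .. [9.8,19,-1.9]
B = cube([1.5, 7.9, 2.4]) → bbox [0,0,0] .. [1.5,7.9,2.4]
lo = A.lo+B.lo = [-2.8+0, 6.4+0, -14.5+0] = [-2.800,6.400,-14.500]
hi = A.hi+B.hi = [9.8+1.5, 19+7.9, -1.9+2.4] = [11.300,26.900,0.500]
diag = √(14.1²+20.5²+15²) = √844.06 = 29.053

min=[-2.800,6.400,-14.500] max=[11.300,26.900,0.500] diag=29.053


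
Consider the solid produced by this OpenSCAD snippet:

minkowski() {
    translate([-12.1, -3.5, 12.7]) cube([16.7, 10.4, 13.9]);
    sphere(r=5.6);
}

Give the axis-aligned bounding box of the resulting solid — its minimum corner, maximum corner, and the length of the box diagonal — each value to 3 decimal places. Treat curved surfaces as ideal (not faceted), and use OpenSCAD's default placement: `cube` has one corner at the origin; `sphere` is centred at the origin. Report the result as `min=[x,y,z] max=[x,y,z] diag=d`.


min=[-17.700,-9.100,7.100] max=[10.200,12.500,32.200] diag=43.301

A = translate([-12.1, -3.5, 12.7]) cube([16.7, 10.4, 13.9]) → bbox [-12.1,-3.5,12.7] .. [4.6,6.9,26.6]
B = sphere(r=5.6) → bbox [-5.6,-5.6,-5.6] .. [5.6,5.6,5.6]
lo = A.lo+B.lo = [-12.1-5.6, -3.5-5.6, 12.7-5.6] = [-17.700,-9.100,7.100]
hi = A.hi+B.hi = [4.6+5.6, 6.9+5.6, 26.6+5.6] = [10.200,12.500,32.200]
diag = √(27.9²+21.6²+25.1²) = √1874.98 = 43.301


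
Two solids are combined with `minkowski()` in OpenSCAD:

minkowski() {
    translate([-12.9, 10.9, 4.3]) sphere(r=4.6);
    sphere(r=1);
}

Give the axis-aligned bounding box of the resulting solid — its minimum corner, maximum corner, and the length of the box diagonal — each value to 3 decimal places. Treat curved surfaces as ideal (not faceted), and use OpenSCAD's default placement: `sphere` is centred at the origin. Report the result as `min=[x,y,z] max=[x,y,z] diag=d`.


A = translate([-12.9, 10.9, 4.3]) sphere(r=4.6) → bbox [-17.5,6.3,-0.3] .. [-8.3,15.5,8.9]
B = sphere(r=1) → bbox [-1,-1,-1] .. [1,1,1]
lo = A.lo+B.lo = [-17.5-1, 6.3-1, -0.3-1] = [-18.500,5.300,-1.300]
hi = A.hi+B.hi = [-8.3+1, 15.5+1, 8.9+1] = [-7.300,16.500,9.900]
diag = √(11.2²+11.2²+11.2²) = √376.32 = 19.399

min=[-18.500,5.300,-1.300] max=[-7.300,16.500,9.900] diag=19.399


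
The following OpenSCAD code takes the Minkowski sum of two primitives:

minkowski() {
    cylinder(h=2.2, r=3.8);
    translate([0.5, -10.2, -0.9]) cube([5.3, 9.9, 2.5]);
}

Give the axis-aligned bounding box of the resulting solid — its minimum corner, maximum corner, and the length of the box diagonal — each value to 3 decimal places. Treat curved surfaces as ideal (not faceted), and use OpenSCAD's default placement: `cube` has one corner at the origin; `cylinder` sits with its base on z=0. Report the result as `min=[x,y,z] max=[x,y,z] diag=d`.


A = translate([0.5, -10.2, -0.9]) cube([5.3, 9.9, 2.5]) → bbox [0.5,-10.2,-0.9] .. [5.8,-0.3,1.6]
B = cylinder(h=2.2, r=3.8) → bbox [-3.8,-3.8,0] .. [3.8,3.8,2.2]
lo = A.lo+B.lo = [0.5-3.8, -10.2-3.8, -0.9+0] = [-3.300,-14.000,-0.900]
hi = A.hi+B.hi = [5.8+3.8, -0.3+3.8, 1.6+2.2] = [9.600,3.500,3.800]
diag = √(12.9²+17.5²+4.7²) = √494.75 = 22.243

min=[-3.300,-14.000,-0.900] max=[9.600,3.500,3.800] diag=22.243


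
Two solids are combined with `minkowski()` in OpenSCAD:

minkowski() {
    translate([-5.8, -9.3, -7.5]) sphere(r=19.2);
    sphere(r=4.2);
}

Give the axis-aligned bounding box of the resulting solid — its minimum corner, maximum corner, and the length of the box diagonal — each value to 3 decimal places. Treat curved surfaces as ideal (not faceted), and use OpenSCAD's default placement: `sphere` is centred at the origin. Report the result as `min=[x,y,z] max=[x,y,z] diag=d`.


min=[-29.200,-32.700,-30.900] max=[17.600,14.100,15.900] diag=81.060

A = translate([-5.8, -9.3, -7.5]) sphere(r=19.2) → bbox [-25,-28.5,-26.7] .. [13.4,9.9,11.7]
B = sphere(r=4.2) → bbox [-4.2,-4.2,-4.2] .. [4.2,4.2,4.2]
lo = A.lo+B.lo = [-25-4.2, -28.5-4.2, -26.7-4.2] = [-29.200,-32.700,-30.900]
hi = A.hi+B.hi = [13.4+4.2, 9.9+4.2, 11.7+4.2] = [17.600,14.100,15.900]
diag = √(46.8²+46.8²+46.8²) = √6570.72 = 81.060


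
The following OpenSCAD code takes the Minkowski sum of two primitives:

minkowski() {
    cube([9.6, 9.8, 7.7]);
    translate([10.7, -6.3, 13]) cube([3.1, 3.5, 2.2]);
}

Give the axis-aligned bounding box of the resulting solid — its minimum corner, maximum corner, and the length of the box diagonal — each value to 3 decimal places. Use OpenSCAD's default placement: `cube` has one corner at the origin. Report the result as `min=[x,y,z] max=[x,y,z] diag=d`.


min=[10.700,-6.300,13.000] max=[23.400,7.000,22.900] diag=20.885

A = translate([10.7, -6.3, 13]) cube([3.1, 3.5, 2.2]) → bbox [10.7,-6.3,13] .. [13.8,-2.8,15.2]
B = cube([9.6, 9.8, 7.7]) → bbox [0,0,0] .. [9.6,9.8,7.7]
lo = A.lo+B.lo = [10.7+0, -6.3+0, 13+0] = [10.700,-6.300,13.000]
hi = A.hi+B.hi = [13.8+9.6, -2.8+9.8, 15.2+7.7] = [23.400,7.000,22.900]
diag = √(12.7²+13.3²+9.9²) = √436.19 = 20.885


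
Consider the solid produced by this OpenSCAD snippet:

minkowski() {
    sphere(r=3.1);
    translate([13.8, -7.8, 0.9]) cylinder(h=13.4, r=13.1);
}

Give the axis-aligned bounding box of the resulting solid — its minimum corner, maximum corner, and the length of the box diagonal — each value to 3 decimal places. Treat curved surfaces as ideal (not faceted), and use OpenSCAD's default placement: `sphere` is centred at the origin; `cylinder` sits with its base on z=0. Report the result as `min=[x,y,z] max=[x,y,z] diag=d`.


A = translate([13.8, -7.8, 0.9]) cylinder(h=13.4, r=13.1) → bbox [0.7,-20.9,0.9] .. [26.9,5.3,14.3]
B = sphere(r=3.1) → bbox [-3.1,-3.1,-3.1] .. [3.1,3.1,3.1]
lo = A.lo+B.lo = [0.7-3.1, -20.9-3.1, 0.9-3.1] = [-2.400,-24.000,-2.200]
hi = A.hi+B.hi = [26.9+3.1, 5.3+3.1, 14.3+3.1] = [30.000,8.400,17.400]
diag = √(32.4²+32.4²+19.6²) = √2483.68 = 49.837

min=[-2.400,-24.000,-2.200] max=[30.000,8.400,17.400] diag=49.837


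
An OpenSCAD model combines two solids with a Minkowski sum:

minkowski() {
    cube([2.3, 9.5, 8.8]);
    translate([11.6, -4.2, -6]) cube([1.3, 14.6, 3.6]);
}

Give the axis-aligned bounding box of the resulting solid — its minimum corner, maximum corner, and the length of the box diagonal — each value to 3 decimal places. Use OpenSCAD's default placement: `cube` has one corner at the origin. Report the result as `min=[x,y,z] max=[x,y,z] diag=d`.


min=[11.600,-4.200,-6.000] max=[15.200,19.900,6.400] diag=27.341

A = translate([11.6, -4.2, -6]) cube([1.3, 14.6, 3.6]) → bbox [11.6,-4.2,-6] .. [12.9,10.4,-2.4]
B = cube([2.3, 9.5, 8.8]) → bbox [0,0,0] .. [2.3,9.5,8.8]
lo = A.lo+B.lo = [11.6+0, -4.2+0, -6+0] = [11.600,-4.200,-6.000]
hi = A.hi+B.hi = [12.9+2.3, 10.4+9.5, -2.4+8.8] = [15.200,19.900,6.400]
diag = √(3.6²+24.1²+12.4²) = √747.53 = 27.341


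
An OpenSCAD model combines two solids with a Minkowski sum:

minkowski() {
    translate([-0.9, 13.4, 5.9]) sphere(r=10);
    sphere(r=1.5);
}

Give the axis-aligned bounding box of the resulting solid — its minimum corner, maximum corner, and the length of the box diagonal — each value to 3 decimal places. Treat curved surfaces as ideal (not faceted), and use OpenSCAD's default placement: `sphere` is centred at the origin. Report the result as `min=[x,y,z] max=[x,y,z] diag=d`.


min=[-12.400,1.900,-5.600] max=[10.600,24.900,17.400] diag=39.837

A = translate([-0.9, 13.4, 5.9]) sphere(r=10) → bbox [-10.9,3.4,-4.1] .. [9.1,23.4,15.9]
B = sphere(r=1.5) → bbox [-1.5,-1.5,-1.5] .. [1.5,1.5,1.5]
lo = A.lo+B.lo = [-10.9-1.5, 3.4-1.5, -4.1-1.5] = [-12.400,1.900,-5.600]
hi = A.hi+B.hi = [9.1+1.5, 23.4+1.5, 15.9+1.5] = [10.600,24.900,17.400]
diag = √(23²+23²+23²) = √1587 = 39.837


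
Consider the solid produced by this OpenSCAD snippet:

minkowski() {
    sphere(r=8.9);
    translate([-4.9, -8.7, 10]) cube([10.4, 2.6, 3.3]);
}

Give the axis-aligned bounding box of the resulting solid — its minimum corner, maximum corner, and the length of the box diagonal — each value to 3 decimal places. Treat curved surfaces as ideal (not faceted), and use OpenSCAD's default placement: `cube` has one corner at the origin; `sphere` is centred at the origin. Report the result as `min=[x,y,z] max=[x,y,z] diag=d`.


min=[-13.800,-17.600,1.100] max=[14.400,2.800,22.200] diag=40.701

A = translate([-4.9, -8.7, 10]) cube([10.4, 2.6, 3.3]) → bbox [-4.9,-8.7,10] .. [5.5,-6.1,13.3]
B = sphere(r=8.9) → bbox [-8.9,-8.9,-8.9] .. [8.9,8.9,8.9]
lo = A.lo+B.lo = [-4.9-8.9, -8.7-8.9, 10-8.9] = [-13.800,-17.600,1.100]
hi = A.hi+B.hi = [5.5+8.9, -6.1+8.9, 13.3+8.9] = [14.400,2.800,22.200]
diag = √(28.2²+20.4²+21.1²) = √1656.61 = 40.701


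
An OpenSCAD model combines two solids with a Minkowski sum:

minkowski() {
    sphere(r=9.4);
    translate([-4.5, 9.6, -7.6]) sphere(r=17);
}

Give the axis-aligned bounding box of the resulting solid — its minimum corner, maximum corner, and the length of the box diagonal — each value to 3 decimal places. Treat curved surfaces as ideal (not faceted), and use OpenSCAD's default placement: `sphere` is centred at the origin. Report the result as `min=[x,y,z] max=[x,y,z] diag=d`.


min=[-30.900,-16.800,-34.000] max=[21.900,36.000,18.800] diag=91.452

A = translate([-4.5, 9.6, -7.6]) sphere(r=17) → bbox [-21.5,-7.4,-24.6] .. [12.5,26.6,9.4]
B = sphere(r=9.4) → bbox [-9.4,-9.4,-9.4] .. [9.4,9.4,9.4]
lo = A.lo+B.lo = [-21.5-9.4, -7.4-9.4, -24.6-9.4] = [-30.900,-16.800,-34.000]
hi = A.hi+B.hi = [12.5+9.4, 26.6+9.4, 9.4+9.4] = [21.900,36.000,18.800]
diag = √(52.8²+52.8²+52.8²) = √8363.52 = 91.452


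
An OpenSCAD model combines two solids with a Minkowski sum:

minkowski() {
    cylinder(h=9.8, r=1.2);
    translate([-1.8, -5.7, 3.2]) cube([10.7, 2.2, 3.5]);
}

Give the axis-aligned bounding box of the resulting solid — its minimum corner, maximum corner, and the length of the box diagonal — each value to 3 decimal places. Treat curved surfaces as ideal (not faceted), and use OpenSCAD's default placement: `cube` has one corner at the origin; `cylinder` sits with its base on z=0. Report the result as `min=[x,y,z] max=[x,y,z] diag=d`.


min=[-3.000,-6.900,3.200] max=[10.100,-2.300,16.500] diag=19.227

A = translate([-1.8, -5.7, 3.2]) cube([10.7, 2.2, 3.5]) → bbox [-1.8,-5.7,3.2] .. [8.9,-3.5,6.7]
B = cylinder(h=9.8, r=1.2) → bbox [-1.2,-1.2,0] .. [1.2,1.2,9.8]
lo = A.lo+B.lo = [-1.8-1.2, -5.7-1.2, 3.2+0] = [-3.000,-6.900,3.200]
hi = A.hi+B.hi = [8.9+1.2, -3.5+1.2, 6.7+9.8] = [10.100,-2.300,16.500]
diag = √(13.1²+4.6²+13.3²) = √369.66 = 19.227


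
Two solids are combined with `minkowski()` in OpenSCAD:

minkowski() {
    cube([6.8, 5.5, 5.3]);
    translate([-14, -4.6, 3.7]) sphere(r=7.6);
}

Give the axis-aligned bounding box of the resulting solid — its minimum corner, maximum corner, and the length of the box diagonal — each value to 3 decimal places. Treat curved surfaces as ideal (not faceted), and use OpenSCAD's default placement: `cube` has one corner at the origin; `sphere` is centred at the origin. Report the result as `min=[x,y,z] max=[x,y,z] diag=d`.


A = translate([-14, -4.6, 3.7]) sphere(r=7.6) → bbox [-21.6,-12.2,-3.9] .. [-6.4,3,11.3]
B = cube([6.8, 5.5, 5.3]) → bbox [0,0,0] .. [6.8,5.5,5.3]
lo = A.lo+B.lo = [-21.6+0, -12.2+0, -3.9+0] = [-21.600,-12.200,-3.900]
hi = A.hi+B.hi = [-6.4+6.8, 3+5.5, 11.3+5.3] = [0.400,8.500,16.600]
diag = √(22²+20.7²+20.5²) = √1332.74 = 36.507

min=[-21.600,-12.200,-3.900] max=[0.400,8.500,16.600] diag=36.507


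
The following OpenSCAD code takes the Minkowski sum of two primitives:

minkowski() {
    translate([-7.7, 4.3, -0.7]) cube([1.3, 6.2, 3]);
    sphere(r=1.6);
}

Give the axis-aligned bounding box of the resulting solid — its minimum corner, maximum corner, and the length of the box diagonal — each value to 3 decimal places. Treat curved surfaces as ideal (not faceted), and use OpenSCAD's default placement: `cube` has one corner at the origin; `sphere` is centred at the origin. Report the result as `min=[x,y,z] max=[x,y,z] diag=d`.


min=[-9.300,2.700,-2.300] max=[-4.800,12.100,3.900] diag=12.126

A = translate([-7.7, 4.3, -0.7]) cube([1.3, 6.2, 3]) → bbox [-7.7,4.3,-0.7] .. [-6.4,10.5,2.3]
B = sphere(r=1.6) → bbox [-1.6,-1.6,-1.6] .. [1.6,1.6,1.6]
lo = A.lo+B.lo = [-7.7-1.6, 4.3-1.6, -0.7-1.6] = [-9.300,2.700,-2.300]
hi = A.hi+B.hi = [-6.4+1.6, 10.5+1.6, 2.3+1.6] = [-4.800,12.100,3.900]
diag = √(4.5²+9.4²+6.2²) = √147.05 = 12.126


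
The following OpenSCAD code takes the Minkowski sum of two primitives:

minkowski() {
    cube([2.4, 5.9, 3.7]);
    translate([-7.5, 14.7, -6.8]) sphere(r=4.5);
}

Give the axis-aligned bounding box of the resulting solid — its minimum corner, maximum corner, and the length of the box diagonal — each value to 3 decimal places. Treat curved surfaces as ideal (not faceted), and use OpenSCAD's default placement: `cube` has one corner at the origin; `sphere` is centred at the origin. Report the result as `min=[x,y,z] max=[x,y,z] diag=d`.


A = translate([-7.5, 14.7, -6.8]) sphere(r=4.5) → bbox [-12,10.2,-11.3] .. [-3,19.2,-2.3]
B = cube([2.4, 5.9, 3.7]) → bbox [0,0,0] .. [2.4,5.9,3.7]
lo = A.lo+B.lo = [-12+0, 10.2+0, -11.3+0] = [-12.000,10.200,-11.300]
hi = A.hi+B.hi = [-3+2.4, 19.2+5.9, -2.3+3.7] = [-0.600,25.100,1.400]
diag = √(11.4²+14.9²+12.7²) = √513.26 = 22.655

min=[-12.000,10.200,-11.300] max=[-0.600,25.100,1.400] diag=22.655


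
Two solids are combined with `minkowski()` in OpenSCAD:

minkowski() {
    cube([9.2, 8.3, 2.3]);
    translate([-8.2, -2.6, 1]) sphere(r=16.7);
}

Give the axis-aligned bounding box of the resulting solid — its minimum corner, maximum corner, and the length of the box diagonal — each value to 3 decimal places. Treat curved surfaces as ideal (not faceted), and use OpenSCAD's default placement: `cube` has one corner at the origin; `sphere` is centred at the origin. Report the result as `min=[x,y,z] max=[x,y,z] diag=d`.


min=[-24.900,-19.300,-15.700] max=[17.700,22.400,20.000] diag=69.485

A = translate([-8.2, -2.6, 1]) sphere(r=16.7) → bbox [-24.9,-19.3,-15.7] .. [8.5,14.1,17.7]
B = cube([9.2, 8.3, 2.3]) → bbox [0,0,0] .. [9.2,8.3,2.3]
lo = A.lo+B.lo = [-24.9+0, -19.3+0, -15.7+0] = [-24.900,-19.300,-15.700]
hi = A.hi+B.hi = [8.5+9.2, 14.1+8.3, 17.7+2.3] = [17.700,22.400,20.000]
diag = √(42.6²+41.7²+35.7²) = √4828.14 = 69.485


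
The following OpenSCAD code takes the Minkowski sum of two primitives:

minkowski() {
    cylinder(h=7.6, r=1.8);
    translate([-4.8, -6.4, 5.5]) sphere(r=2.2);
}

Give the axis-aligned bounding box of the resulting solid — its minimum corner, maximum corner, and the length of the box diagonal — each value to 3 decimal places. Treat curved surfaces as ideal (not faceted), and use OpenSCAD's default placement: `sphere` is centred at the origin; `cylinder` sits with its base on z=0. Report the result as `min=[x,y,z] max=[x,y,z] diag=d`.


A = translate([-4.8, -6.4, 5.5]) sphere(r=2.2) → bbox [-7,-8.6,3.3] .. [-2.6,-4.2,7.7]
B = cylinder(h=7.6, r=1.8) → bbox [-1.8,-1.8,0] .. [1.8,1.8,7.6]
lo = A.lo+B.lo = [-7-1.8, -8.6-1.8, 3.3+0] = [-8.800,-10.400,3.300]
hi = A.hi+B.hi = [-2.6+1.8, -4.2+1.8, 7.7+7.6] = [-0.800,-2.400,15.300]
diag = √(8²+8²+12²) = √272 = 16.492

min=[-8.800,-10.400,3.300] max=[-0.800,-2.400,15.300] diag=16.492


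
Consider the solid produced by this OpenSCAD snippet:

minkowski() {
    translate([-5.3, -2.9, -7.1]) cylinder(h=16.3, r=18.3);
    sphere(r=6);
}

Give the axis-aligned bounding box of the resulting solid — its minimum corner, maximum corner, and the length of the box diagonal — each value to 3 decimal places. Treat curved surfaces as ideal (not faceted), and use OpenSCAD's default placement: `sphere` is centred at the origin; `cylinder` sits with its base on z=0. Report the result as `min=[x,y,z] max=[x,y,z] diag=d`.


min=[-29.600,-27.200,-13.100] max=[19.000,21.400,15.200] diag=74.329

A = translate([-5.3, -2.9, -7.1]) cylinder(h=16.3, r=18.3) → bbox [-23.6,-21.2,-7.1] .. [13,15.4,9.2]
B = sphere(r=6) → bbox [-6,-6,-6] .. [6,6,6]
lo = A.lo+B.lo = [-23.6-6, -21.2-6, -7.1-6] = [-29.600,-27.200,-13.100]
hi = A.hi+B.hi = [13+6, 15.4+6, 9.2+6] = [19.000,21.400,15.200]
diag = √(48.6²+48.6²+28.3²) = √5524.81 = 74.329


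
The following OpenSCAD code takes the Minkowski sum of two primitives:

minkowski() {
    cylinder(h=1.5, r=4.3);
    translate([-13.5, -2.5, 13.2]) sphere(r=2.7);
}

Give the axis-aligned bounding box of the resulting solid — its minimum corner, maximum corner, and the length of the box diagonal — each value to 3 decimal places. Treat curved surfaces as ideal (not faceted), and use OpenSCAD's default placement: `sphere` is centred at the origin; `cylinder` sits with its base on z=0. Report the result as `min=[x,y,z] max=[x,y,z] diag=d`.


min=[-20.500,-9.500,10.500] max=[-6.500,4.500,17.400] diag=20.967

A = translate([-13.5, -2.5, 13.2]) sphere(r=2.7) → bbox [-16.2,-5.2,10.5] .. [-10.8,0.2,15.9]
B = cylinder(h=1.5, r=4.3) → bbox [-4.3,-4.3,0] .. [4.3,4.3,1.5]
lo = A.lo+B.lo = [-16.2-4.3, -5.2-4.3, 10.5+0] = [-20.500,-9.500,10.500]
hi = A.hi+B.hi = [-10.8+4.3, 0.2+4.3, 15.9+1.5] = [-6.500,4.500,17.400]
diag = √(14²+14²+6.9²) = √439.61 = 20.967


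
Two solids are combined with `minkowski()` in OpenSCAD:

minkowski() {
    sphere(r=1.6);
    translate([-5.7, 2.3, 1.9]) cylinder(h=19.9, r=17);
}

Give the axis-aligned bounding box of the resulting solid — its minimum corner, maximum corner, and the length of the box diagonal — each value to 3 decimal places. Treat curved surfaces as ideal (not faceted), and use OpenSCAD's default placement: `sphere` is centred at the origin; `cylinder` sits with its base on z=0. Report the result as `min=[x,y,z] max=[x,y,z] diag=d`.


A = translate([-5.7, 2.3, 1.9]) cylinder(h=19.9, r=17) → bbox [-22.7,-14.7,1.9] .. [11.3,19.3,21.8]
B = sphere(r=1.6) → bbox [-1.6,-1.6,-1.6] .. [1.6,1.6,1.6]
lo = A.lo+B.lo = [-22.7-1.6, -14.7-1.6, 1.9-1.6] = [-24.300,-16.300,0.300]
hi = A.hi+B.hi = [11.3+1.6, 19.3+1.6, 21.8+1.6] = [12.900,20.900,23.400]
diag = √(37.2²+37.2²+23.1²) = √3301.29 = 57.457

min=[-24.300,-16.300,0.300] max=[12.900,20.900,23.400] diag=57.457


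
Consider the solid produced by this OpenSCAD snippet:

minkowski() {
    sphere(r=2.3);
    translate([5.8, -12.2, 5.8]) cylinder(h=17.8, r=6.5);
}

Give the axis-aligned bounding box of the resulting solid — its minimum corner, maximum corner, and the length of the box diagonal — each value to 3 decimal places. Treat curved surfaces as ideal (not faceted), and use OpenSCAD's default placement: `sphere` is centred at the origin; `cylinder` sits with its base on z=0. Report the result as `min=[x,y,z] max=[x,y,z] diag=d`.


min=[-3.000,-21.000,3.500] max=[14.600,-3.400,25.900] diag=33.486

A = translate([5.8, -12.2, 5.8]) cylinder(h=17.8, r=6.5) → bbox [-0.7,-18.7,5.8] .. [12.3,-5.7,23.6]
B = sphere(r=2.3) → bbox [-2.3,-2.3,-2.3] .. [2.3,2.3,2.3]
lo = A.lo+B.lo = [-0.7-2.3, -18.7-2.3, 5.8-2.3] = [-3.000,-21.000,3.500]
hi = A.hi+B.hi = [12.3+2.3, -5.7+2.3, 23.6+2.3] = [14.600,-3.400,25.900]
diag = √(17.6²+17.6²+22.4²) = √1121.28 = 33.486


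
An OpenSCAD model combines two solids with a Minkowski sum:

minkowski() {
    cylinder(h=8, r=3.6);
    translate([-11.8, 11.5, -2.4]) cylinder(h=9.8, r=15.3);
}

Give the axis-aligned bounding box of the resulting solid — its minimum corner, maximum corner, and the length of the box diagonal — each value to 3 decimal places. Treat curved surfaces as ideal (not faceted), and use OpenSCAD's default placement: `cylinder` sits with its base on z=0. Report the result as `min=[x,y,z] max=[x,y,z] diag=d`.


min=[-30.700,-7.400,-2.400] max=[7.100,30.400,15.400] diag=56.343

A = translate([-11.8, 11.5, -2.4]) cylinder(h=9.8, r=15.3) → bbox [-27.1,-3.8,-2.4] .. [3.5,26.8,7.4]
B = cylinder(h=8, r=3.6) → bbox [-3.6,-3.6,0] .. [3.6,3.6,8]
lo = A.lo+B.lo = [-27.1-3.6, -3.8-3.6, -2.4+0] = [-30.700,-7.400,-2.400]
hi = A.hi+B.hi = [3.5+3.6, 26.8+3.6, 7.4+8] = [7.100,30.400,15.400]
diag = √(37.8²+37.8²+17.8²) = √3174.52 = 56.343


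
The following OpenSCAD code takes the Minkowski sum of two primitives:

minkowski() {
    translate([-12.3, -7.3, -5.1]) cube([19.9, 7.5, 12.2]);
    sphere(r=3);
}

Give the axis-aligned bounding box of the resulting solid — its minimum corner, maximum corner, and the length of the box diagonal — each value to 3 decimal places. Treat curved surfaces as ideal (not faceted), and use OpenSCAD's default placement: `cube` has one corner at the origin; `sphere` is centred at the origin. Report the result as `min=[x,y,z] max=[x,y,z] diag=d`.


min=[-15.300,-10.300,-8.100] max=[10.600,3.200,10.100] diag=34.414

A = translate([-12.3, -7.3, -5.1]) cube([19.9, 7.5, 12.2]) → bbox [-12.3,-7.3,-5.1] .. [7.6,0.2,7.1]
B = sphere(r=3) → bbox [-3,-3,-3] .. [3,3,3]
lo = A.lo+B.lo = [-12.3-3, -7.3-3, -5.1-3] = [-15.300,-10.300,-8.100]
hi = A.hi+B.hi = [7.6+3, 0.2+3, 7.1+3] = [10.600,3.200,10.100]
diag = √(25.9²+13.5²+18.2²) = √1184.3 = 34.414


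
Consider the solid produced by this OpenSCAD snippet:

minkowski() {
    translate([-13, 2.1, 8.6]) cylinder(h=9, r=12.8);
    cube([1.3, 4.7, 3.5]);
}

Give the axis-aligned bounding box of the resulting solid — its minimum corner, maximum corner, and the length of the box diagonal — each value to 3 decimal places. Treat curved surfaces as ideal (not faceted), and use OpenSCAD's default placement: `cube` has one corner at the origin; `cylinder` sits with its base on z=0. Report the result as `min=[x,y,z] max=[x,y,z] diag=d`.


A = translate([-13, 2.1, 8.6]) cylinder(h=9, r=12.8) → bbox [-25.8,-10.7,8.6] .. [-0.2,14.9,17.6]
B = cube([1.3, 4.7, 3.5]) → bbox [0,0,0] .. [1.3,4.7,3.5]
lo = A.lo+B.lo = [-25.8+0, -10.7+0, 8.6+0] = [-25.800,-10.700,8.600]
hi = A.hi+B.hi = [-0.2+1.3, 14.9+4.7, 17.6+3.5] = [1.100,19.600,21.100]
diag = √(26.9²+30.3²+12.5²) = √1797.95 = 42.402

min=[-25.800,-10.700,8.600] max=[1.100,19.600,21.100] diag=42.402


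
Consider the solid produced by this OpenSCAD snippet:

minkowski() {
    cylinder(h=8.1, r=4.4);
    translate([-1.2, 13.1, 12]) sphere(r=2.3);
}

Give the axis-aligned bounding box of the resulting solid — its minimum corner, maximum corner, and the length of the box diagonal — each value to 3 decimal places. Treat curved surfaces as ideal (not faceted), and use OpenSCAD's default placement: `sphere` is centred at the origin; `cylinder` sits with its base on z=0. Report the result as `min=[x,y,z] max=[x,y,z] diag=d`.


A = translate([-1.2, 13.1, 12]) sphere(r=2.3) → bbox [-3.5,10.8,9.7] .. [1.1,15.4,14.3]
B = cylinder(h=8.1, r=4.4) → bbox [-4.4,-4.4,0] .. [4.4,4.4,8.1]
lo = A.lo+B.lo = [-3.5-4.4, 10.8-4.4, 9.7+0] = [-7.900,6.400,9.700]
hi = A.hi+B.hi = [1.1+4.4, 15.4+4.4, 14.3+8.1] = [5.500,19.800,22.400]
diag = √(13.4²+13.4²+12.7²) = √520.41 = 22.812

min=[-7.900,6.400,9.700] max=[5.500,19.800,22.400] diag=22.812


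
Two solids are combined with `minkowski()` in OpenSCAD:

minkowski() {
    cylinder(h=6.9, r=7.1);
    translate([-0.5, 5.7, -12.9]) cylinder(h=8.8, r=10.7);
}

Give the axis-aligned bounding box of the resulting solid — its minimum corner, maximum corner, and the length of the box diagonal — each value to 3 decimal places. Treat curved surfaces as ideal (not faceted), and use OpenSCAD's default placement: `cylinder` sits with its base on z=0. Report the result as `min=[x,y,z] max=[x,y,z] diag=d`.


A = translate([-0.5, 5.7, -12.9]) cylinder(h=8.8, r=10.7) → bbox [-11.2,-5,-12.9] .. [10.2,16.4,-4.1]
B = cylinder(h=6.9, r=7.1) → bbox [-7.1,-7.1,0] .. [7.1,7.1,6.9]
lo = A.lo+B.lo = [-11.2-7.1, -5-7.1, -12.9+0] = [-18.300,-12.100,-12.900]
hi = A.hi+B.hi = [10.2+7.1, 16.4+7.1, -4.1+6.9] = [17.300,23.500,2.800]
diag = √(35.6²+35.6²+15.7²) = √2781.21 = 52.737

min=[-18.300,-12.100,-12.900] max=[17.300,23.500,2.800] diag=52.737


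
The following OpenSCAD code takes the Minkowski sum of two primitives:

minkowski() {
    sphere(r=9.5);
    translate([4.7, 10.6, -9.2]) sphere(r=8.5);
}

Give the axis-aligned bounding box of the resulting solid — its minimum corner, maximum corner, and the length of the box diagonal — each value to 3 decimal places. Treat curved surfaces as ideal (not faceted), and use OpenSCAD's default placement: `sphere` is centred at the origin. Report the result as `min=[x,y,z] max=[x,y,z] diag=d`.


A = translate([4.7, 10.6, -9.2]) sphere(r=8.5) → bbox [-3.8,2.1,-17.7] .. [13.2,19.1,-0.7]
B = sphere(r=9.5) → bbox [-9.5,-9.5,-9.5] .. [9.5,9.5,9.5]
lo = A.lo+B.lo = [-3.8-9.5, 2.1-9.5, -17.7-9.5] = [-13.300,-7.400,-27.200]
hi = A.hi+B.hi = [13.2+9.5, 19.1+9.5, -0.7+9.5] = [22.700,28.600,8.800]
diag = √(36²+36²+36²) = √3888 = 62.354

min=[-13.300,-7.400,-27.200] max=[22.700,28.600,8.800] diag=62.354


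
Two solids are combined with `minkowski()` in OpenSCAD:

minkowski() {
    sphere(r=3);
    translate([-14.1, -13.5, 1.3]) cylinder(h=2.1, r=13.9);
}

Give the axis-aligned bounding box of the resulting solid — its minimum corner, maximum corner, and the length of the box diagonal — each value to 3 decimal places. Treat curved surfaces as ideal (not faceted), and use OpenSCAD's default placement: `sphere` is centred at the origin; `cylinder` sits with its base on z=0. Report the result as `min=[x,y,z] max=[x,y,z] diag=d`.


min=[-31.000,-30.400,-1.700] max=[2.800,3.400,6.400] diag=48.482

A = translate([-14.1, -13.5, 1.3]) cylinder(h=2.1, r=13.9) → bbox [-28,-27.4,1.3] .. [-0.2,0.4,3.4]
B = sphere(r=3) → bbox [-3,-3,-3] .. [3,3,3]
lo = A.lo+B.lo = [-28-3, -27.4-3, 1.3-3] = [-31.000,-30.400,-1.700]
hi = A.hi+B.hi = [-0.2+3, 0.4+3, 3.4+3] = [2.800,3.400,6.400]
diag = √(33.8²+33.8²+8.1²) = √2350.49 = 48.482


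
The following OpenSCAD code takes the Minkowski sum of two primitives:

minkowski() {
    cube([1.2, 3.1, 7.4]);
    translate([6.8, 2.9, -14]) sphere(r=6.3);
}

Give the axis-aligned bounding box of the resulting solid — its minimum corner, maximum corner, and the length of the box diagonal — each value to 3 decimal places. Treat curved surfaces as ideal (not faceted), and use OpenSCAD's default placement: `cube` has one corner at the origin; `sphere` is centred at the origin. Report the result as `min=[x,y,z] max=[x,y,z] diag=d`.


min=[0.500,-3.400,-20.300] max=[14.300,12.300,-0.300] diag=28.930

A = translate([6.8, 2.9, -14]) sphere(r=6.3) → bbox [0.5,-3.4,-20.3] .. [13.1,9.2,-7.7]
B = cube([1.2, 3.1, 7.4]) → bbox [0,0,0] .. [1.2,3.1,7.4]
lo = A.lo+B.lo = [0.5+0, -3.4+0, -20.3+0] = [0.500,-3.400,-20.300]
hi = A.hi+B.hi = [13.1+1.2, 9.2+3.1, -7.7+7.4] = [14.300,12.300,-0.300]
diag = √(13.8²+15.7²+20²) = √836.93 = 28.930


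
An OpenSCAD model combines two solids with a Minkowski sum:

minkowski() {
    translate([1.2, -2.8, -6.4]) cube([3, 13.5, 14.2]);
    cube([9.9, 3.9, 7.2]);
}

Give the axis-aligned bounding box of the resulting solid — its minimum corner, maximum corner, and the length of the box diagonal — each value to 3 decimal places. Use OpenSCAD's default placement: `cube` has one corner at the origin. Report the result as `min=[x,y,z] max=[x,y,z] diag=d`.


A = translate([1.2, -2.8, -6.4]) cube([3, 13.5, 14.2]) → bbox [1.2,-2.8,-6.4] .. [4.2,10.7,7.8]
B = cube([9.9, 3.9, 7.2]) → bbox [0,0,0] .. [9.9,3.9,7.2]
lo = A.lo+B.lo = [1.2+0, -2.8+0, -6.4+0] = [1.200,-2.800,-6.400]
hi = A.hi+B.hi = [4.2+9.9, 10.7+3.9, 7.8+7.2] = [14.100,14.600,15.000]
diag = √(12.9²+17.4²+21.4²) = √927.13 = 30.449

min=[1.200,-2.800,-6.400] max=[14.100,14.600,15.000] diag=30.449


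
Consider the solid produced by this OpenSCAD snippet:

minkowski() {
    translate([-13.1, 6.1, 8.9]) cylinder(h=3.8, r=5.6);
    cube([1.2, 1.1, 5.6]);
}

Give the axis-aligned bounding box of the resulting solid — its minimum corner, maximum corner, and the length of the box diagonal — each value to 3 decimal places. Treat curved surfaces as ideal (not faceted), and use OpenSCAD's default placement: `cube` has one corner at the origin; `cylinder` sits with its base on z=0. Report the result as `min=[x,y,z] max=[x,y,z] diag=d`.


min=[-18.700,0.500,8.900] max=[-6.300,12.800,18.300] diag=19.835

A = translate([-13.1, 6.1, 8.9]) cylinder(h=3.8, r=5.6) → bbox [-18.7,0.5,8.9] .. [-7.5,11.7,12.7]
B = cube([1.2, 1.1, 5.6]) → bbox [0,0,0] .. [1.2,1.1,5.6]
lo = A.lo+B.lo = [-18.7+0, 0.5+0, 8.9+0] = [-18.700,0.500,8.900]
hi = A.hi+B.hi = [-7.5+1.2, 11.7+1.1, 12.7+5.6] = [-6.300,12.800,18.300]
diag = √(12.4²+12.3²+9.4²) = √393.41 = 19.835


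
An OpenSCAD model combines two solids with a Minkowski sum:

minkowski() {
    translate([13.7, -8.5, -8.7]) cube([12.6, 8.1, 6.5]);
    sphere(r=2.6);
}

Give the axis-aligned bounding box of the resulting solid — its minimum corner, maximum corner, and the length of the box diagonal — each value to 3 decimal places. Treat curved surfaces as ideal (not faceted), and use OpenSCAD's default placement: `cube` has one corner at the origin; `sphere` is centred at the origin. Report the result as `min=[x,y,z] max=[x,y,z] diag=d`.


A = translate([13.7, -8.5, -8.7]) cube([12.6, 8.1, 6.5]) → bbox [13.7,-8.5,-8.7] .. [26.3,-0.4,-2.2]
B = sphere(r=2.6) → bbox [-2.6,-2.6,-2.6] .. [2.6,2.6,2.6]
lo = A.lo+B.lo = [13.7-2.6, -8.5-2.6, -8.7-2.6] = [11.100,-11.100,-11.300]
hi = A.hi+B.hi = [26.3+2.6, -0.4+2.6, -2.2+2.6] = [28.900,2.200,0.400]
diag = √(17.8²+13.3²+11.7²) = √630.62 = 25.112

min=[11.100,-11.100,-11.300] max=[28.900,2.200,0.400] diag=25.112


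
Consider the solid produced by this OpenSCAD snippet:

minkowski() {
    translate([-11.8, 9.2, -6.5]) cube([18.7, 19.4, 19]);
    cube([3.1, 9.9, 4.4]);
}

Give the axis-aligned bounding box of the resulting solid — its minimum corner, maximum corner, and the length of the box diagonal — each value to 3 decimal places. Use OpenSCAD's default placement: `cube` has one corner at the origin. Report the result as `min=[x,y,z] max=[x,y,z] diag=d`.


A = translate([-11.8, 9.2, -6.5]) cube([18.7, 19.4, 19]) → bbox [-11.8,9.2,-6.5] .. [6.9,28.6,12.5]
B = cube([3.1, 9.9, 4.4]) → bbox [0,0,0] .. [3.1,9.9,4.4]
lo = A.lo+B.lo = [-11.8+0, 9.2+0, -6.5+0] = [-11.800,9.200,-6.500]
hi = A.hi+B.hi = [6.9+3.1, 28.6+9.9, 12.5+4.4] = [10.000,38.500,16.900]
diag = √(21.8²+29.3²+23.4²) = √1881.29 = 43.374

min=[-11.800,9.200,-6.500] max=[10.000,38.500,16.900] diag=43.374


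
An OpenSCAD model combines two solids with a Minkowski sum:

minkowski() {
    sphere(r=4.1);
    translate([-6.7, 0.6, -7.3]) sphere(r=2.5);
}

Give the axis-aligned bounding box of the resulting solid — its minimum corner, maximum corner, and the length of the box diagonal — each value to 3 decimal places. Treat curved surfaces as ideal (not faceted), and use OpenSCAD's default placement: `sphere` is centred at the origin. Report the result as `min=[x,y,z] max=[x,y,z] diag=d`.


min=[-13.300,-6.000,-13.900] max=[-0.100,7.200,-0.700] diag=22.863

A = translate([-6.7, 0.6, -7.3]) sphere(r=2.5) → bbox [-9.2,-1.9,-9.8] .. [-4.2,3.1,-4.8]
B = sphere(r=4.1) → bbox [-4.1,-4.1,-4.1] .. [4.1,4.1,4.1]
lo = A.lo+B.lo = [-9.2-4.1, -1.9-4.1, -9.8-4.1] = [-13.300,-6.000,-13.900]
hi = A.hi+B.hi = [-4.2+4.1, 3.1+4.1, -4.8+4.1] = [-0.100,7.200,-0.700]
diag = √(13.2²+13.2²+13.2²) = √522.72 = 22.863


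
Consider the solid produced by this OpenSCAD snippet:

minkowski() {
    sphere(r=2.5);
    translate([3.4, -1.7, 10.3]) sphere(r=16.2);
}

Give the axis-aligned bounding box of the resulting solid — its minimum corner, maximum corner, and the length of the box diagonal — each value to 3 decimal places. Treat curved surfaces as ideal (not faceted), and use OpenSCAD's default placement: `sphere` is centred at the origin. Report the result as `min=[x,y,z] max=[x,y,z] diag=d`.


A = translate([3.4, -1.7, 10.3]) sphere(r=16.2) → bbox [-12.8,-17.9,-5.9] .. [19.6,14.5,26.5]
B = sphere(r=2.5) → bbox [-2.5,-2.5,-2.5] .. [2.5,2.5,2.5]
lo = A.lo+B.lo = [-12.8-2.5, -17.9-2.5, -5.9-2.5] = [-15.300,-20.400,-8.400]
hi = A.hi+B.hi = [19.6+2.5, 14.5+2.5, 26.5+2.5] = [22.100,17.000,29.000]
diag = √(37.4²+37.4²+37.4²) = √4196.28 = 64.779

min=[-15.300,-20.400,-8.400] max=[22.100,17.000,29.000] diag=64.779


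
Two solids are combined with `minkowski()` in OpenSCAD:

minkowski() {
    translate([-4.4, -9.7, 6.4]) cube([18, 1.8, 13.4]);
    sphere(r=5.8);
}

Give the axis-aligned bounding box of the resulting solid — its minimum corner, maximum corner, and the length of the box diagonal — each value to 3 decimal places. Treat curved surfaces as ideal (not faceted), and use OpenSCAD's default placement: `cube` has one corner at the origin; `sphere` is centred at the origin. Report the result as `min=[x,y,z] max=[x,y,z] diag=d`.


A = translate([-4.4, -9.7, 6.4]) cube([18, 1.8, 13.4]) → bbox [-4.4,-9.7,6.4] .. [13.6,-7.9,19.8]
B = sphere(r=5.8) → bbox [-5.8,-5.8,-5.8] .. [5.8,5.8,5.8]
lo = A.lo+B.lo = [-4.4-5.8, -9.7-5.8, 6.4-5.8] = [-10.200,-15.500,0.600]
hi = A.hi+B.hi = [13.6+5.8, -7.9+5.8, 19.8+5.8] = [19.400,-2.100,25.600]
diag = √(29.6²+13.4²+25²) = √1680.72 = 40.997

min=[-10.200,-15.500,0.600] max=[19.400,-2.100,25.600] diag=40.997
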